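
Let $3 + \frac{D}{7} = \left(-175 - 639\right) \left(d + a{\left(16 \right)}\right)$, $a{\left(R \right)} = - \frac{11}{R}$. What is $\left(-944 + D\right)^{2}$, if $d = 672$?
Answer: $\frac{936900412751241}{64} \approx 1.4639 \cdot 10^{13}$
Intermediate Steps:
$D = - \frac{30601277}{8}$ ($D = -21 + 7 \left(-175 - 639\right) \left(672 - \frac{11}{16}\right) = -21 + 7 \left(- 814 \left(672 - \frac{11}{16}\right)\right) = -21 + 7 \left(\left(-814\right) \frac{10741}{16}\right) = -21 + 7 \left(- \frac{4371587}{8}\right) = -21 - \frac{30601109}{8} = - \frac{30601277}{8} \approx -3.8252 \cdot 10^{6}$)
$\left(-944 + D\right)^{2} = \left(-944 - \frac{30601277}{8}\right)^{2} = \left(- \frac{30608829}{8}\right)^{2} = \frac{936900412751241}{64}$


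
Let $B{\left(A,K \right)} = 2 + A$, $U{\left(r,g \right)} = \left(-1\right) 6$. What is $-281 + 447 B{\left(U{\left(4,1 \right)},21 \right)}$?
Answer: $-2069$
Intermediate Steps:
$U{\left(r,g \right)} = -6$
$-281 + 447 B{\left(U{\left(4,1 \right)},21 \right)} = -281 + 447 \left(2 - 6\right) = -281 + 447 \left(-4\right) = -281 - 1788 = -2069$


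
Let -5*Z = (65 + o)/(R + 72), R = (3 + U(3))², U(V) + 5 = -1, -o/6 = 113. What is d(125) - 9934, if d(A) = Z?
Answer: -4022657/405 ≈ -9932.5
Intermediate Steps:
o = -678 (o = -6*113 = -678)
U(V) = -6 (U(V) = -5 - 1 = -6)
R = 9 (R = (3 - 6)² = (-3)² = 9)
Z = 613/405 (Z = -(65 - 678)/(5*(9 + 72)) = -(-613)/(5*81) = -⅕*(-613/81) = 613/405 ≈ 1.5136)
d(A) = 613/405
d(125) - 9934 = 613/405 - 9934 = -4022657/405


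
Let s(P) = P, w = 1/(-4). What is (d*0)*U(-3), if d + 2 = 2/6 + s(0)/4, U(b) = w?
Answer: 0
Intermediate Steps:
w = -¼ ≈ -0.25000
U(b) = -¼
d = -5/3 (d = -2 + (2/6 + 0/4) = -2 + (2*(⅙) + 0*(¼)) = -2 + (⅓ + 0) = -2 + ⅓ = -5/3 ≈ -1.6667)
(d*0)*U(-3) = -5/3*0*(-¼) = 0*(-¼) = 0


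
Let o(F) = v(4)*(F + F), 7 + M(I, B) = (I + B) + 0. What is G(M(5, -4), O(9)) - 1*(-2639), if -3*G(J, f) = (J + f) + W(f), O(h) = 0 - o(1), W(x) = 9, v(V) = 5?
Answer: 7924/3 ≈ 2641.3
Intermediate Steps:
M(I, B) = -7 + B + I (M(I, B) = -7 + ((I + B) + 0) = -7 + ((B + I) + 0) = -7 + (B + I) = -7 + B + I)
o(F) = 10*F (o(F) = 5*(F + F) = 5*(2*F) = 10*F)
O(h) = -10 (O(h) = 0 - 10 = -10)
G(J, f) = -3 - J/3 - f/3 (G(J, f) = -((J + f) + 9)/3 = -(9 + J + f)/3 = -3 - J/3 - f/3)
G(M(5, -4), O(9)) - 1*(-2639) = (-3 - (-7 - 4 + 5)/3 - ⅓*(-10)) - 1*(-2639) = (-3 - ⅓*(-6) + 10/3) + 2639 = (-3 + 2 + 10/3) + 2639 = 7/3 + 2639 = 7924/3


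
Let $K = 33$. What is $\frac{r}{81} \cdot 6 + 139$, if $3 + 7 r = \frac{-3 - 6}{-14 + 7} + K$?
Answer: $\frac{61445}{441} \approx 139.33$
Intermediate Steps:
$r = \frac{219}{49}$ ($r = - \frac{3}{7} + \frac{\frac{-3 - 6}{-14 + 7} + 33}{7} = - \frac{3}{7} + \frac{- \frac{9}{-7} + 33}{7} = - \frac{3}{7} + \frac{\left(-9\right) \left(- \frac{1}{7}\right) + 33}{7} = - \frac{3}{7} + \frac{\frac{9}{7} + 33}{7} = - \frac{3}{7} + \frac{1}{7} \cdot \frac{240}{7} = - \frac{3}{7} + \frac{240}{49} = \frac{219}{49} \approx 4.4694$)
$\frac{r}{81} \cdot 6 + 139 = \frac{219}{49 \cdot 81} \cdot 6 + 139 = \frac{219}{49} \cdot \frac{1}{81} \cdot 6 + 139 = \frac{73}{1323} \cdot 6 + 139 = \frac{146}{441} + 139 = \frac{61445}{441}$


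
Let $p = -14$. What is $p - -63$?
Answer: $49$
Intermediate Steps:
$p - -63 = -14 - -63 = -14 + 63 = 49$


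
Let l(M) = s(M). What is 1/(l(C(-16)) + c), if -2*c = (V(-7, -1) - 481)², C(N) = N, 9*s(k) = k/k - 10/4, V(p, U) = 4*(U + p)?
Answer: -3/394754 ≈ -7.5997e-6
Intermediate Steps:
V(p, U) = 4*U + 4*p
s(k) = -⅙ (s(k) = (k/k - 10/4)/9 = (1 - 10*¼)/9 = (1 - 5/2)/9 = (⅑)*(-3/2) = -⅙)
l(M) = -⅙
c = -263169/2 (c = -((4*(-1) + 4*(-7)) - 481)²/2 = -((-4 - 28) - 481)²/2 = -(-32 - 481)²/2 = -½*(-513)² = -½*263169 = -263169/2 ≈ -1.3158e+5)
1/(l(C(-16)) + c) = 1/(-⅙ - 263169/2) = 1/(-394754/3) = -3/394754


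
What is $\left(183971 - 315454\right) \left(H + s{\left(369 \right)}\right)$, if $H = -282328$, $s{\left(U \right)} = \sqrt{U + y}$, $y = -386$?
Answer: $37121332424 - 131483 i \sqrt{17} \approx 3.7121 \cdot 10^{10} - 5.4212 \cdot 10^{5} i$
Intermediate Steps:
$s{\left(U \right)} = \sqrt{-386 + U}$ ($s{\left(U \right)} = \sqrt{U - 386} = \sqrt{-386 + U}$)
$\left(183971 - 315454\right) \left(H + s{\left(369 \right)}\right) = \left(183971 - 315454\right) \left(-282328 + \sqrt{-386 + 369}\right) = - 131483 \left(-282328 + \sqrt{-17}\right) = - 131483 \left(-282328 + i \sqrt{17}\right) = 37121332424 - 131483 i \sqrt{17}$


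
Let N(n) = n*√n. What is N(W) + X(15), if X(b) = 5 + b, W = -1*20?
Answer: 20 - 40*I*√5 ≈ 20.0 - 89.443*I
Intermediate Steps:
W = -20
N(n) = n^(3/2)
N(W) + X(15) = (-20)^(3/2) + (5 + 15) = -40*I*√5 + 20 = 20 - 40*I*√5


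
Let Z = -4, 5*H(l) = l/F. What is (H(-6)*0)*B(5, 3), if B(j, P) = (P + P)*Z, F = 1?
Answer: 0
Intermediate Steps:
H(l) = l/5 (H(l) = (l/1)/5 = (l*1)/5 = l/5)
B(j, P) = -8*P (B(j, P) = (P + P)*(-4) = (2*P)*(-4) = -8*P)
(H(-6)*0)*B(5, 3) = (((⅕)*(-6))*0)*(-8*3) = -6/5*0*(-24) = 0*(-24) = 0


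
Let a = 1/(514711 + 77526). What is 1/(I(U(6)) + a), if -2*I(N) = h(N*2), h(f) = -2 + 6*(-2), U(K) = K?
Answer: 592237/4145660 ≈ 0.14286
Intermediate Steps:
a = 1/592237 ≈ 1.6885e-6
h(f) = -14 (h(f) = -2 - 12 = -14)
I(N) = 7 (I(N) = -½*(-14) = 7)
1/(I(U(6)) + a) = 1/(7 + 1/592237) = 1/(4145660/592237) = 592237/4145660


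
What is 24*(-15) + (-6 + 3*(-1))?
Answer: -369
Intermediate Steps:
24*(-15) + (-6 + 3*(-1)) = -360 + (-6 - 3) = -360 - 9 = -369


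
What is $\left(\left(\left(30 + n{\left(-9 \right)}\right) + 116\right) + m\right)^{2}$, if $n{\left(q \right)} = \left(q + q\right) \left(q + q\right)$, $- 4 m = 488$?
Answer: $121104$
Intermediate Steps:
$m = -122$ ($m = \left(- \frac{1}{4}\right) 488 = -122$)
$n{\left(q \right)} = 4 q^{2}$ ($n{\left(q \right)} = 2 q 2 q = 4 q^{2}$)
$\left(\left(\left(30 + n{\left(-9 \right)}\right) + 116\right) + m\right)^{2} = \left(\left(\left(30 + 4 \left(-9\right)^{2}\right) + 116\right) - 122\right)^{2} = \left(\left(\left(30 + 4 \cdot 81\right) + 116\right) - 122\right)^{2} = \left(\left(\left(30 + 324\right) + 116\right) - 122\right)^{2} = \left(\left(354 + 116\right) - 122\right)^{2} = \left(470 - 122\right)^{2} = 348^{2} = 121104$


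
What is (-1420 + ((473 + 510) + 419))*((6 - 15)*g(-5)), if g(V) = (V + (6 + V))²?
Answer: 2592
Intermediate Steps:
g(V) = (6 + 2*V)²
(-1420 + ((473 + 510) + 419))*((6 - 15)*g(-5)) = (-1420 + ((473 + 510) + 419))*((6 - 15)*(4*(3 - 5)²)) = (-1420 + (983 + 419))*(-36*(-2)²) = (-1420 + 1402)*(-36*4) = -(-162)*16 = -18*(-144) = 2592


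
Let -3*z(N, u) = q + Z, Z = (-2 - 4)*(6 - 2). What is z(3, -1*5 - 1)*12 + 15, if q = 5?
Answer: 91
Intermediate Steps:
Z = -24 (Z = -6*4 = -24)
z(N, u) = 19/3 (z(N, u) = -(5 - 24)/3 = -⅓*(-19) = 19/3)
z(3, -1*5 - 1)*12 + 15 = (19/3)*12 + 15 = 76 + 15 = 91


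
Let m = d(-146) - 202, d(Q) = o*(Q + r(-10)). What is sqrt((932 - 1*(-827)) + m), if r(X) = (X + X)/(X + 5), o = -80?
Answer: sqrt(12917) ≈ 113.65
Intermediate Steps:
r(X) = 2*X/(5 + X) (r(X) = (2*X)/(5 + X) = 2*X/(5 + X))
d(Q) = -320 - 80*Q (d(Q) = -80*(Q + 2*(-10)/(5 - 10)) = -80*(Q + 2*(-10)/(-5)) = -80*(Q + 2*(-10)*(-1/5)) = -80*(Q + 4) = -80*(4 + Q) = -320 - 80*Q)
m = 11158 (m = (-320 - 80*(-146)) - 202 = (-320 + 11680) - 202 = 11360 - 202 = 11158)
sqrt((932 - 1*(-827)) + m) = sqrt((932 - 1*(-827)) + 11158) = sqrt((932 + 827) + 11158) = sqrt(1759 + 11158) = sqrt(12917)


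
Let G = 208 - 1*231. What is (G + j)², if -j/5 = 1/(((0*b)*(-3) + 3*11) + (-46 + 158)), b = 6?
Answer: 446224/841 ≈ 530.59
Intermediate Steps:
G = -23 (G = 208 - 231 = -23)
j = -1/29 (j = -5/(((0*6)*(-3) + 3*11) + (-46 + 158)) = -5/((0*(-3) + 33) + 112) = -5/((0 + 33) + 112) = -5/(33 + 112) = -5/145 = -5*1/145 = -1/29 ≈ -0.034483)
(G + j)² = (-23 - 1/29)² = (-668/29)² = 446224/841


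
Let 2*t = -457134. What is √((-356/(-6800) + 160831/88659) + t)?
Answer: I*√5769138591998734783/5024010 ≈ 478.08*I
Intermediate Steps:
t = -228567 (t = (½)*(-457134) = -228567)
√((-356/(-6800) + 160831/88659) + t) = √((-356/(-6800) + 160831/88659) - 228567) = √((-356*(-1/6800) + 160831*(1/88659)) - 228567) = √((89/1700 + 160831/88659) - 228567) = √(281303351/150720300 - 228567) = √(-34449405506749/150720300) = I*√5769138591998734783/5024010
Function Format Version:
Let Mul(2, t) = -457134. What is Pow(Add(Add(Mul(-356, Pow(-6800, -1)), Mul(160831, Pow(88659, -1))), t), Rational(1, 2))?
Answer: Mul(Rational(1, 5024010), I, Pow(5769138591998734783, Rational(1, 2))) ≈ Mul(478.08, I)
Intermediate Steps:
t = -228567 (t = Mul(Rational(1, 2), -457134) = -228567)
Pow(Add(Add(Mul(-356, Pow(-6800, -1)), Mul(160831, Pow(88659, -1))), t), Rational(1, 2)) = Pow(Add(Add(Mul(-356, Pow(-6800, -1)), Mul(160831, Pow(88659, -1))), -228567), Rational(1, 2)) = Pow(Add(Add(Mul(-356, Rational(-1, 6800)), Mul(160831, Rational(1, 88659))), -228567), Rational(1, 2)) = Pow(Add(Add(Rational(89, 1700), Rational(160831, 88659)), -228567), Rational(1, 2)) = Pow(Add(Rational(281303351, 150720300), -228567), Rational(1, 2)) = Pow(Rational(-34449405506749, 150720300), Rational(1, 2)) = Mul(Rational(1, 5024010), I, Pow(5769138591998734783, Rational(1, 2)))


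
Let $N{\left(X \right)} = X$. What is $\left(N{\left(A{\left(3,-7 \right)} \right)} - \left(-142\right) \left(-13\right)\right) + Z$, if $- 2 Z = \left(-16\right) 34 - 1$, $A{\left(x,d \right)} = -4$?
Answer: $- \frac{3155}{2} \approx -1577.5$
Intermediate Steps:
$Z = \frac{545}{2}$ ($Z = - \frac{\left(-16\right) 34 - 1}{2} = - \frac{-544 - 1}{2} = \left(- \frac{1}{2}\right) \left(-545\right) = \frac{545}{2} \approx 272.5$)
$\left(N{\left(A{\left(3,-7 \right)} \right)} - \left(-142\right) \left(-13\right)\right) + Z = \left(-4 - \left(-142\right) \left(-13\right)\right) + \frac{545}{2} = \left(-4 - 1846\right) + \frac{545}{2} = -1850 + \frac{545}{2} = - \frac{3155}{2}$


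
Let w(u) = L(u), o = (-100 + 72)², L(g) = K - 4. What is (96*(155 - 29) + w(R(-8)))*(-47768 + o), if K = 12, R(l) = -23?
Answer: -568694336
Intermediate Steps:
L(g) = 8 (L(g) = 12 - 4 = 8)
o = 784 (o = (-28)² = 784)
w(u) = 8
(96*(155 - 29) + w(R(-8)))*(-47768 + o) = (96*(155 - 29) + 8)*(-47768 + 784) = (96*126 + 8)*(-46984) = (12096 + 8)*(-46984) = 12104*(-46984) = -568694336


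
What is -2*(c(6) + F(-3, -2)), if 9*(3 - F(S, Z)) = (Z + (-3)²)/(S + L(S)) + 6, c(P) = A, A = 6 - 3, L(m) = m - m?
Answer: -302/27 ≈ -11.185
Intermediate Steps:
L(m) = 0
A = 3
c(P) = 3
F(S, Z) = 7/3 - (9 + Z)/(9*S) (F(S, Z) = 3 - ((Z + (-3)²)/(S + 0) + 6)/9 = 3 - ((Z + 9)/S + 6)/9 = 3 - ((9 + Z)/S + 6)/9 = 3 - (6 + (9 + Z)/S)/9 = 3 + (-⅔ - (9 + Z)/(9*S)) = 7/3 - (9 + Z)/(9*S))
-2*(c(6) + F(-3, -2)) = -2*(3 + (⅑)*(-9 - 1*(-2) + 21*(-3))/(-3)) = -2*(3 + (⅑)*(-⅓)*(-9 + 2 - 63)) = -2*(3 + (⅑)*(-⅓)*(-70)) = -2*(3 + 70/27) = -2*151/27 = -302/27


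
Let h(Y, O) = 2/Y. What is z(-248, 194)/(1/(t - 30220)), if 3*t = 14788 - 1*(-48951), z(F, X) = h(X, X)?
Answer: -26921/291 ≈ -92.512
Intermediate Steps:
z(F, X) = 2/X
t = 63739/3 (t = (14788 - 1*(-48951))/3 = (14788 + 48951)/3 = (1/3)*63739 = 63739/3 ≈ 21246.)
z(-248, 194)/(1/(t - 30220)) = (2/194)/(1/(63739/3 - 30220)) = (2*(1/194))/(1/(-26921/3)) = 1/(97*(-3/26921)) = (1/97)*(-26921/3) = -26921/291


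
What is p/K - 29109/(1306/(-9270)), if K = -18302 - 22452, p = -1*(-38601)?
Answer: 5498513235657/26612362 ≈ 2.0662e+5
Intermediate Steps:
p = 38601
K = -40754
p/K - 29109/(1306/(-9270)) = 38601/(-40754) - 29109/(1306/(-9270)) = 38601*(-1/40754) - 29109/(1306*(-1/9270)) = -38601/40754 - 29109/(-653/4635) = -38601/40754 - 29109*(-4635/653) = -38601/40754 + 134920215/653 = 5498513235657/26612362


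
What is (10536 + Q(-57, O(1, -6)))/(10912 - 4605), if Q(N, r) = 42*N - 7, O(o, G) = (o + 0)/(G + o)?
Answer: 8135/6307 ≈ 1.2898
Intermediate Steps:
O(o, G) = o/(G + o)
Q(N, r) = -7 + 42*N
(10536 + Q(-57, O(1, -6)))/(10912 - 4605) = (10536 + (-7 + 42*(-57)))/(10912 - 4605) = (10536 + (-7 - 2394))/6307 = (10536 - 2401)*(1/6307) = 8135*(1/6307) = 8135/6307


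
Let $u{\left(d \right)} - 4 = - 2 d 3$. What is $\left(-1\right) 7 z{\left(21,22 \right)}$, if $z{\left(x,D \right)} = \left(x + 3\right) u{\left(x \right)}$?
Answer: $20496$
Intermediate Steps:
$u{\left(d \right)} = 4 - 6 d$ ($u{\left(d \right)} = 4 + - 2 d 3 = 4 - 6 d$)
$z{\left(x,D \right)} = \left(3 + x\right) \left(4 - 6 x\right)$ ($z{\left(x,D \right)} = \left(x + 3\right) \left(4 - 6 x\right) = \left(3 + x\right) \left(4 - 6 x\right)$)
$\left(-1\right) 7 z{\left(21,22 \right)} = \left(-1\right) 7 \left(12 - 294 - 6 \cdot 21^{2}\right) = - 7 \left(12 - 294 - 2646\right) = \left(-7\right) \left(-2928\right) = 20496$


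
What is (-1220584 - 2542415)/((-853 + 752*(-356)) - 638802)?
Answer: 3762999/907367 ≈ 4.1472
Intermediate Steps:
(-1220584 - 2542415)/((-853 + 752*(-356)) - 638802) = -3762999/((-853 - 267712) - 638802) = -3762999/(-268565 - 638802) = -3762999/(-907367) = -3762999*(-1/907367) = 3762999/907367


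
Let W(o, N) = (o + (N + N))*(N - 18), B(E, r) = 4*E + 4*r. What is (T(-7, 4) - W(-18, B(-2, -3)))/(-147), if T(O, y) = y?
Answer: 2200/147 ≈ 14.966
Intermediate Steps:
W(o, N) = (-18 + N)*(o + 2*N) (W(o, N) = (o + 2*N)*(-18 + N) = (-18 + N)*(o + 2*N))
(T(-7, 4) - W(-18, B(-2, -3)))/(-147) = (4 - (-36*(4*(-2) + 4*(-3)) - 18*(-18) + 2*(4*(-2) + 4*(-3))**2 + (4*(-2) + 4*(-3))*(-18)))/(-147) = (4 - (-36*(-8 - 12) + 324 + 2*(-8 - 12)**2 + (-8 - 12)*(-18)))*(-1/147) = (4 - (-36*(-20) + 324 + 2*(-20)**2 - 20*(-18)))*(-1/147) = (4 - (720 + 324 + 2*400 + 360))*(-1/147) = (4 - (720 + 324 + 800 + 360))*(-1/147) = (4 - 1*2204)*(-1/147) = (4 - 2204)*(-1/147) = -2200*(-1/147) = 2200/147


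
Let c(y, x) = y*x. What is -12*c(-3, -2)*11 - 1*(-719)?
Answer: -73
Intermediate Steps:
c(y, x) = x*y
-12*c(-3, -2)*11 - 1*(-719) = -(-24)*(-3)*11 - 1*(-719) = -12*6*11 + 719 = -72*11 + 719 = -792 + 719 = -73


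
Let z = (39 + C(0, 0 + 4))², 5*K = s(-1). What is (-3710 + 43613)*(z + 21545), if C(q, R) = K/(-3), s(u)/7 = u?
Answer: 69139781789/75 ≈ 9.2186e+8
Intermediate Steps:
s(u) = 7*u
K = -7/5 (K = (7*(-1))/5 = (⅕)*(-7) = -7/5 ≈ -1.4000)
C(q, R) = 7/15 (C(q, R) = -7/5/(-3) = -7/5*(-⅓) = 7/15)
z = 350464/225 (z = (39 + 7/15)² = (592/15)² = 350464/225 ≈ 1557.6)
(-3710 + 43613)*(z + 21545) = (-3710 + 43613)*(350464/225 + 21545) = 39903*(5198089/225) = 69139781789/75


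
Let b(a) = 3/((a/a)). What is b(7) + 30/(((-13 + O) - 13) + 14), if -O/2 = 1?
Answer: 6/7 ≈ 0.85714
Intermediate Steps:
O = -2 (O = -2*1 = -2)
b(a) = 3 (b(a) = 3/1 = 3*1 = 3)
b(7) + 30/(((-13 + O) - 13) + 14) = 3 + 30/(((-13 - 2) - 13) + 14) = 3 + 30/((-15 - 13) + 14) = 3 + 30/(-28 + 14) = 3 + 30/(-14) = 3 - 1/14*30 = 3 - 15/7 = 6/7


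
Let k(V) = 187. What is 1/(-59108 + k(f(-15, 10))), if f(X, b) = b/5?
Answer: -1/58921 ≈ -1.6972e-5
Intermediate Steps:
f(X, b) = b/5 (f(X, b) = b*(⅕) = b/5)
1/(-59108 + k(f(-15, 10))) = 1/(-59108 + 187) = 1/(-58921) = -1/58921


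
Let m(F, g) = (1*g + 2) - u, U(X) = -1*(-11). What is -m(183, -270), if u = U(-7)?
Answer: 279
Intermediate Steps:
U(X) = 11
u = 11
m(F, g) = -9 + g (m(F, g) = (1*g + 2) - 1*11 = (g + 2) - 11 = (2 + g) - 11 = -9 + g)
-m(183, -270) = -(-9 - 270) = -1*(-279) = 279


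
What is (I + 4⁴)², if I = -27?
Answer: 52441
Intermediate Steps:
(I + 4⁴)² = (-27 + 4⁴)² = (-27 + 256)² = 229² = 52441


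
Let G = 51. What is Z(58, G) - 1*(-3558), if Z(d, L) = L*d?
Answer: 6516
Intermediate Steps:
Z(58, G) - 1*(-3558) = 51*58 - 1*(-3558) = 2958 + 3558 = 6516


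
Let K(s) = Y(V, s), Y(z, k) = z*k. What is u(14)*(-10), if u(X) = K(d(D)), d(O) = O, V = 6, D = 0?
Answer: 0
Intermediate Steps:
Y(z, k) = k*z
K(s) = 6*s (K(s) = s*6 = 6*s)
u(X) = 0 (u(X) = 6*0 = 0)
u(14)*(-10) = 0*(-10) = 0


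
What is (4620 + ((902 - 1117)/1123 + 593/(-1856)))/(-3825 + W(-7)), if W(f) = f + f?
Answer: -9628345581/8001581632 ≈ -1.2033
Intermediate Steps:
W(f) = 2*f
(4620 + ((902 - 1117)/1123 + 593/(-1856)))/(-3825 + W(-7)) = (4620 + ((902 - 1117)/1123 + 593/(-1856)))/(-3825 + 2*(-7)) = (4620 + (-215*1/1123 + 593*(-1/1856)))/(-3825 - 14) = (4620 + (-215/1123 - 593/1856))/(-3839) = (4620 - 1064979/2084288)*(-1/3839) = (9628345581/2084288)*(-1/3839) = -9628345581/8001581632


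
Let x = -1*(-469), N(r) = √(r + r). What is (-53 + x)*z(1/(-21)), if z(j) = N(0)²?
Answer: 0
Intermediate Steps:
N(r) = √2*√r (N(r) = √(2*r) = √2*√r)
x = 469
z(j) = 0 (z(j) = (√2*√0)² = (√2*0)² = 0² = 0)
(-53 + x)*z(1/(-21)) = (-53 + 469)*0 = 416*0 = 0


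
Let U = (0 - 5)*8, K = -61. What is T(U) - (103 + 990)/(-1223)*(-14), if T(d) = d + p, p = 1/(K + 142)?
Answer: -5200759/99063 ≈ -52.500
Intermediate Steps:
p = 1/81 (p = 1/(-61 + 142) = 1/81 ≈ 0.012346)
U = -40 (U = -5*8 = -40)
T(d) = 1/81 + d (T(d) = d + 1/81 = 1/81 + d)
T(U) - (103 + 990)/(-1223)*(-14) = (1/81 - 40) - (103 + 990)/(-1223)*(-14) = -3239/81 - 1093*(-1/1223)*(-14) = -3239/81 - (-1093)*(-14)/1223 = -3239/81 - 1*15302/1223 = -3239/81 - 15302/1223 = -5200759/99063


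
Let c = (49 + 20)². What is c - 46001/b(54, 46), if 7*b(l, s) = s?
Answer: -103001/46 ≈ -2239.2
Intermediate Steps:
c = 4761 (c = 69² = 4761)
b(l, s) = s/7
c - 46001/b(54, 46) = 4761 - 46001/((⅐)*46) = 4761 - 46001/46/7 = 4761 - 46001*7/46 = 4761 - 322007/46 = -103001/46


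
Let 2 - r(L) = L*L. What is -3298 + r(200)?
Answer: -43296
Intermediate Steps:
r(L) = 2 - L**2 (r(L) = 2 - L*L = 2 - L**2)
-3298 + r(200) = -3298 + (2 - 1*200**2) = -3298 + (2 - 1*40000) = -3298 + (2 - 40000) = -3298 - 39998 = -43296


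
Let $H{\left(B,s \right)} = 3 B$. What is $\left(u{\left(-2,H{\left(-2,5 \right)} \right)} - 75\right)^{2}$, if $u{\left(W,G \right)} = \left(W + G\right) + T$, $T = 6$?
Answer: $5929$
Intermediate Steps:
$u{\left(W,G \right)} = 6 + G + W$ ($u{\left(W,G \right)} = \left(W + G\right) + 6 = \left(G + W\right) + 6 = 6 + G + W$)
$\left(u{\left(-2,H{\left(-2,5 \right)} \right)} - 75\right)^{2} = \left(\left(6 + 3 \left(-2\right) - 2\right) - 75\right)^{2} = \left(\left(6 - 6 - 2\right) - 75\right)^{2} = \left(-2 - 75\right)^{2} = \left(-77\right)^{2} = 5929$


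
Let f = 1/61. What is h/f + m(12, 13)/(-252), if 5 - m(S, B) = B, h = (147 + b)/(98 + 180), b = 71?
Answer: 419165/8757 ≈ 47.866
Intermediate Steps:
h = 109/139 (h = (147 + 71)/(98 + 180) = 218/278 = 218*(1/278) = 109/139 ≈ 0.78417)
m(S, B) = 5 - B
f = 1/61 ≈ 0.016393
h/f + m(12, 13)/(-252) = 109/(139*(1/61)) + (5 - 1*13)/(-252) = (109/139)*61 + (5 - 13)*(-1/252) = 6649/139 - 8*(-1/252) = 6649/139 + 2/63 = 419165/8757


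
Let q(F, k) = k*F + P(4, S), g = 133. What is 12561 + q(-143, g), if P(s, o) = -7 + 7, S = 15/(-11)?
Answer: -6458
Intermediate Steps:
S = -15/11 (S = 15*(-1/11) = -15/11 ≈ -1.3636)
P(s, o) = 0
q(F, k) = F*k (q(F, k) = k*F + 0 = F*k + 0 = F*k)
12561 + q(-143, g) = 12561 - 143*133 = 12561 - 19019 = -6458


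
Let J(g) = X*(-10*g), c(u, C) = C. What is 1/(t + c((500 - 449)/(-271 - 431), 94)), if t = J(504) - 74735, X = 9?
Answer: -1/120001 ≈ -8.3333e-6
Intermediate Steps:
J(g) = -90*g (J(g) = 9*(-10*g) = -90*g)
t = -120095 (t = -90*504 - 74735 = -45360 - 74735 = -120095)
1/(t + c((500 - 449)/(-271 - 431), 94)) = 1/(-120095 + 94) = 1/(-120001) = -1/120001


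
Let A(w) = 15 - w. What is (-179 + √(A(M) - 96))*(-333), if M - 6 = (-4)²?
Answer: 59607 - 333*I*√103 ≈ 59607.0 - 3379.6*I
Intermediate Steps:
M = 22 (M = 6 + (-4)² = 6 + 16 = 22)
(-179 + √(A(M) - 96))*(-333) = (-179 + √((15 - 1*22) - 96))*(-333) = (-179 + √((15 - 22) - 96))*(-333) = (-179 + √(-7 - 96))*(-333) = (-179 + √(-103))*(-333) = (-179 + I*√103)*(-333) = 59607 - 333*I*√103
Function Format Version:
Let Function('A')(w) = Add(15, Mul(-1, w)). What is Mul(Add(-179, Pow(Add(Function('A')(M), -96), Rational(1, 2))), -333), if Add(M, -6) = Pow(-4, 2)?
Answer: Add(59607, Mul(-333, I, Pow(103, Rational(1, 2)))) ≈ Add(59607., Mul(-3379.6, I))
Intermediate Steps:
M = 22 (M = Add(6, Pow(-4, 2)) = Add(6, 16) = 22)
Mul(Add(-179, Pow(Add(Function('A')(M), -96), Rational(1, 2))), -333) = Mul(Add(-179, Pow(Add(Add(15, Mul(-1, 22)), -96), Rational(1, 2))), -333) = Mul(Add(-179, Pow(Add(Add(15, -22), -96), Rational(1, 2))), -333) = Mul(Add(-179, Pow(Add(-7, -96), Rational(1, 2))), -333) = Mul(Add(-179, Pow(-103, Rational(1, 2))), -333) = Mul(Add(-179, Mul(I, Pow(103, Rational(1, 2)))), -333) = Add(59607, Mul(-333, I, Pow(103, Rational(1, 2))))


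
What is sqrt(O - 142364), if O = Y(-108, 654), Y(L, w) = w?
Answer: I*sqrt(141710) ≈ 376.44*I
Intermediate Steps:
O = 654
sqrt(O - 142364) = sqrt(654 - 142364) = sqrt(-141710) = I*sqrt(141710)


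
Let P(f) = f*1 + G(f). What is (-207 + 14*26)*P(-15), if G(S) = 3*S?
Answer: -9420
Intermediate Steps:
P(f) = 4*f (P(f) = f*1 + 3*f = f + 3*f = 4*f)
(-207 + 14*26)*P(-15) = (-207 + 14*26)*(4*(-15)) = (-207 + 364)*(-60) = 157*(-60) = -9420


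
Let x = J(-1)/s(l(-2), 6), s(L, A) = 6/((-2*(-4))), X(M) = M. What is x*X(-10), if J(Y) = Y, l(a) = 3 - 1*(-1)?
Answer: 40/3 ≈ 13.333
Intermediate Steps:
l(a) = 4 (l(a) = 3 + 1 = 4)
s(L, A) = ¾ (s(L, A) = 6/8 = 6*(⅛) = ¾)
x = -4/3 (x = -1/¾ = -1*4/3 = -4/3 ≈ -1.3333)
x*X(-10) = -4/3*(-10) = 40/3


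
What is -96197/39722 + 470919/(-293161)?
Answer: -46907053235/11644941242 ≈ -4.0281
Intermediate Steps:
-96197/39722 + 470919/(-293161) = -96197*1/39722 + 470919*(-1/293161) = -96197/39722 - 470919/293161 = -46907053235/11644941242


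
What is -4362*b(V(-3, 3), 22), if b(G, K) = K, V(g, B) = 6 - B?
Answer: -95964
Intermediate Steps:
-4362*b(V(-3, 3), 22) = -4362*22 = -95964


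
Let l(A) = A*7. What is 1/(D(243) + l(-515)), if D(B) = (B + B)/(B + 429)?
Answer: -112/403679 ≈ -0.00027745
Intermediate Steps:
l(A) = 7*A
D(B) = 2*B/(429 + B) (D(B) = (2*B)/(429 + B) = 2*B/(429 + B))
1/(D(243) + l(-515)) = 1/(2*243/(429 + 243) + 7*(-515)) = 1/(2*243/672 - 3605) = 1/(2*243*(1/672) - 3605) = 1/(81/112 - 3605) = 1/(-403679/112) = -112/403679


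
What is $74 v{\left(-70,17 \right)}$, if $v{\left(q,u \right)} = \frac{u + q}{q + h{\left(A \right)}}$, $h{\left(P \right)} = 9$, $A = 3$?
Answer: $\frac{3922}{61} \approx 64.295$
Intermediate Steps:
$v{\left(q,u \right)} = \frac{q + u}{9 + q}$ ($v{\left(q,u \right)} = \frac{u + q}{q + 9} = \frac{q + u}{9 + q}$)
$74 v{\left(-70,17 \right)} = 74 \frac{-70 + 17}{9 - 70} = 74 \frac{1}{-61} \left(-53\right) = 74 \left(\left(- \frac{1}{61}\right) \left(-53\right)\right) = 74 \cdot \frac{53}{61} = \frac{3922}{61}$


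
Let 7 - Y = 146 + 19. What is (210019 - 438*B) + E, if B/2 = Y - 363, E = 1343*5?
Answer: 673130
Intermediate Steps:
E = 6715
Y = -158 (Y = 7 - (146 + 19) = 7 - 1*165 = 7 - 165 = -158)
B = -1042 (B = 2*(-158 - 363) = 2*(-521) = -1042)
(210019 - 438*B) + E = (210019 - 438*(-1042)) + 6715 = (210019 + 456396) + 6715 = 666415 + 6715 = 673130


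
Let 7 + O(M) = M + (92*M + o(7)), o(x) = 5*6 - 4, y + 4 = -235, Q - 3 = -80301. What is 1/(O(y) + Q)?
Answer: -1/102506 ≈ -9.7555e-6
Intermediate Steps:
Q = -80298 (Q = 3 - 80301 = -80298)
y = -239 (y = -4 - 235 = -239)
o(x) = 26 (o(x) = 30 - 4 = 26)
O(M) = 19 + 93*M (O(M) = -7 + (M + (92*M + 26)) = -7 + (M + (26 + 92*M)) = -7 + (26 + 93*M) = 19 + 93*M)
1/(O(y) + Q) = 1/((19 + 93*(-239)) - 80298) = 1/((19 - 22227) - 80298) = 1/(-22208 - 80298) = 1/(-102506) = -1/102506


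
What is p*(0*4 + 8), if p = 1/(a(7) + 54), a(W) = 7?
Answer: 8/61 ≈ 0.13115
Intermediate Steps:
p = 1/61 (p = 1/(7 + 54) = 1/61 ≈ 0.016393)
p*(0*4 + 8) = (0*4 + 8)/61 = (0 + 8)/61 = (1/61)*8 = 8/61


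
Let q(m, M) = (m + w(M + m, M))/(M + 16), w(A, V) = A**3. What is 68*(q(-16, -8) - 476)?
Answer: -150008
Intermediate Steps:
q(m, M) = (m + (M + m)**3)/(16 + M) (q(m, M) = (m + (M + m)**3)/(M + 16) = (m + (M + m)**3)/(16 + M))
68*(q(-16, -8) - 476) = 68*((-16 + (-8 - 16)**3)/(16 - 8) - 476) = 68*((-16 + (-24)**3)/8 - 476) = 68*((-16 - 13824)/8 - 476) = 68*((1/8)*(-13840) - 476) = 68*(-1730 - 476) = 68*(-2206) = -150008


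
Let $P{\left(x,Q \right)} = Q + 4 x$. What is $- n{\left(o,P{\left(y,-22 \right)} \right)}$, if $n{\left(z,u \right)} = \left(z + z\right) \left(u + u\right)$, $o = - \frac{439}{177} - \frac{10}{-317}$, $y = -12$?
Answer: $- \frac{38470040}{56109} \approx -685.63$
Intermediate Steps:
$o = - \frac{137393}{56109}$ ($o = \left(-439\right) \frac{1}{177} - - \frac{10}{317} = - \frac{439}{177} + \frac{10}{317} = - \frac{137393}{56109} \approx -2.4487$)
$n{\left(z,u \right)} = 4 u z$ ($n{\left(z,u \right)} = 2 z 2 u = 4 u z$)
$- n{\left(o,P{\left(y,-22 \right)} \right)} = - \frac{4 \left(-22 + 4 \left(-12\right)\right) \left(-137393\right)}{56109} = - \frac{4 \left(-22 - 48\right) \left(-137393\right)}{56109} = - \frac{4 \left(-70\right) \left(-137393\right)}{56109} = \left(-1\right) \frac{38470040}{56109} = - \frac{38470040}{56109}$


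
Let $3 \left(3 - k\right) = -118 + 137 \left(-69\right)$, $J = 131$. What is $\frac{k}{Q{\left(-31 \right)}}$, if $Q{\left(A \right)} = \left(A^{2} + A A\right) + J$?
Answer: $\frac{9580}{6159} \approx 1.5554$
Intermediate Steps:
$Q{\left(A \right)} = 131 + 2 A^{2}$ ($Q{\left(A \right)} = \left(A^{2} + A A\right) + 131 = \left(A^{2} + A^{2}\right) + 131 = 2 A^{2} + 131 = 131 + 2 A^{2}$)
$k = \frac{9580}{3}$ ($k = 3 - \frac{-118 + 137 \left(-69\right)}{3} = 3 - \frac{-118 - 9453}{3} = 3 - - \frac{9571}{3} = 3 + \frac{9571}{3} = \frac{9580}{3} \approx 3193.3$)
$\frac{k}{Q{\left(-31 \right)}} = \frac{9580}{3 \left(131 + 2 \left(-31\right)^{2}\right)} = \frac{9580}{3 \left(131 + 2 \cdot 961\right)} = \frac{9580}{3 \left(131 + 1922\right)} = \frac{9580}{3 \cdot 2053} = \frac{9580}{3} \cdot \frac{1}{2053} = \frac{9580}{6159}$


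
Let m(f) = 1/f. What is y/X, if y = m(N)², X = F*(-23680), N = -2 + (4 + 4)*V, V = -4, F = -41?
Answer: 1/1122337280 ≈ 8.9100e-10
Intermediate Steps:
N = -34 (N = -2 + (4 + 4)*(-4) = -2 + 8*(-4) = -2 - 32 = -34)
X = 970880 (X = -41*(-23680) = 970880)
y = 1/1156 (y = (1/(-34))² = (-1/34)² = 1/1156 ≈ 0.00086505)
y/X = (1/1156)/970880 = (1/1156)*(1/970880) = 1/1122337280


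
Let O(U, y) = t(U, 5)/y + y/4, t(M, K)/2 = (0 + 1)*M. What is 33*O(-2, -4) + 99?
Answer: 99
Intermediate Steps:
t(M, K) = 2*M (t(M, K) = 2*((0 + 1)*M) = 2*(1*M) = 2*M)
O(U, y) = y/4 + 2*U/y (O(U, y) = (2*U)/y + y/4 = 2*U/y + y*(¼) = 2*U/y + y/4 = y/4 + 2*U/y)
33*O(-2, -4) + 99 = 33*((¼)*(-4) + 2*(-2)/(-4)) + 99 = 33*(-1 + 2*(-2)*(-¼)) + 99 = 33*(-1 + 1) + 99 = 33*0 + 99 = 0 + 99 = 99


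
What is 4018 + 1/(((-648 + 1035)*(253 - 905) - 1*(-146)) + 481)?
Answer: 1011318545/251697 ≈ 4018.0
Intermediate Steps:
4018 + 1/(((-648 + 1035)*(253 - 905) - 1*(-146)) + 481) = 4018 + 1/((387*(-652) + 146) + 481) = 4018 + 1/((-252324 + 146) + 481) = 4018 + 1/(-252178 + 481) = 4018 + 1/(-251697) = 4018 - 1/251697 = 1011318545/251697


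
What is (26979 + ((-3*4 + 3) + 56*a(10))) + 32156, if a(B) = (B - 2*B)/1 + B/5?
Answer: 58678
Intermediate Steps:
a(B) = -4*B/5 (a(B) = -B*1 + B*(⅕) = -B + B/5 = -4*B/5)
(26979 + ((-3*4 + 3) + 56*a(10))) + 32156 = (26979 + ((-3*4 + 3) + 56*(-⅘*10))) + 32156 = (26979 + ((-12 + 3) + 56*(-8))) + 32156 = (26979 + (-9 - 448)) + 32156 = (26979 - 457) + 32156 = 26522 + 32156 = 58678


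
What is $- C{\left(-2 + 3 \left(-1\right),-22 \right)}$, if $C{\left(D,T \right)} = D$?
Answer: $5$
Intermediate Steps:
$- C{\left(-2 + 3 \left(-1\right),-22 \right)} = - (-2 + 3 \left(-1\right)) = - (-2 - 3) = \left(-1\right) \left(-5\right) = 5$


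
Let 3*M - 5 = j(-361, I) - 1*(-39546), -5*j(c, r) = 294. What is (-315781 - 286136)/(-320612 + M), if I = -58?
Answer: 9028755/4611719 ≈ 1.9578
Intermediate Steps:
j(c, r) = -294/5 (j(c, r) = -⅕*294 = -294/5)
M = 197461/15 (M = 5/3 + (-294/5 - 1*(-39546))/3 = 5/3 + (-294/5 + 39546)/3 = 5/3 + (⅓)*(197436/5) = 5/3 + 65812/5 = 197461/15 ≈ 13164.)
(-315781 - 286136)/(-320612 + M) = (-315781 - 286136)/(-320612 + 197461/15) = -601917/(-4611719/15) = -601917*(-15/4611719) = 9028755/4611719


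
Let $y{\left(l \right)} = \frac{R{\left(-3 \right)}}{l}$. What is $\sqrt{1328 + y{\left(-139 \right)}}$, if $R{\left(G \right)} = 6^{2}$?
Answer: $\frac{2 \sqrt{6413321}}{139} \approx 36.438$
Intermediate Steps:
$R{\left(G \right)} = 36$
$y{\left(l \right)} = \frac{36}{l}$
$\sqrt{1328 + y{\left(-139 \right)}} = \sqrt{1328 + \frac{36}{-139}} = \sqrt{1328 + 36 \left(- \frac{1}{139}\right)} = \sqrt{1328 - \frac{36}{139}} = \sqrt{\frac{184556}{139}} = \frac{2 \sqrt{6413321}}{139}$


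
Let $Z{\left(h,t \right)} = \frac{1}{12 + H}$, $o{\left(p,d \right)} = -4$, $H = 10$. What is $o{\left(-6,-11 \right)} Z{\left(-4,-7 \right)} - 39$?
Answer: $- \frac{431}{11} \approx -39.182$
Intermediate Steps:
$Z{\left(h,t \right)} = \frac{1}{22}$ ($Z{\left(h,t \right)} = \frac{1}{12 + 10} = \frac{1}{22}$)
$o{\left(-6,-11 \right)} Z{\left(-4,-7 \right)} - 39 = \left(-4\right) \frac{1}{22} - 39 = - \frac{2}{11} - 39 = - \frac{431}{11}$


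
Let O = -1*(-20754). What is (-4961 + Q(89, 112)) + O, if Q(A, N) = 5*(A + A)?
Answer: 16683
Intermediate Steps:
Q(A, N) = 10*A (Q(A, N) = 5*(2*A) = 10*A)
O = 20754
(-4961 + Q(89, 112)) + O = (-4961 + 10*89) + 20754 = (-4961 + 890) + 20754 = -4071 + 20754 = 16683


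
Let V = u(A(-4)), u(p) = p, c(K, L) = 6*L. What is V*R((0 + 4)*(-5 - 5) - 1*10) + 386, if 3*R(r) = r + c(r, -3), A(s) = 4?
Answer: 886/3 ≈ 295.33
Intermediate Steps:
V = 4
R(r) = -6 + r/3 (R(r) = (r + 6*(-3))/3 = (r - 18)/3 = (-18 + r)/3 = -6 + r/3)
V*R((0 + 4)*(-5 - 5) - 1*10) + 386 = 4*(-6 + ((0 + 4)*(-5 - 5) - 1*10)/3) + 386 = 4*(-6 + (4*(-10) - 10)/3) + 386 = 4*(-6 + (-40 - 10)/3) + 386 = 4*(-6 + (⅓)*(-50)) + 386 = 4*(-6 - 50/3) + 386 = 4*(-68/3) + 386 = -272/3 + 386 = 886/3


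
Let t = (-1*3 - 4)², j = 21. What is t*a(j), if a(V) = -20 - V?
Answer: -2009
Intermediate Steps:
t = 49 (t = (-3 - 4)² = (-7)² = 49)
t*a(j) = 49*(-20 - 1*21) = 49*(-20 - 21) = 49*(-41) = -2009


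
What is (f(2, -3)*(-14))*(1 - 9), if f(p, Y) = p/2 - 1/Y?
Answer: 448/3 ≈ 149.33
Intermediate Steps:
f(p, Y) = p/2 - 1/Y (f(p, Y) = p*(½) - 1/Y = p/2 - 1/Y)
(f(2, -3)*(-14))*(1 - 9) = (((½)*2 - 1/(-3))*(-14))*(1 - 9) = ((1 - 1*(-⅓))*(-14))*(-8) = ((1 + ⅓)*(-14))*(-8) = ((4/3)*(-14))*(-8) = -56/3*(-8) = 448/3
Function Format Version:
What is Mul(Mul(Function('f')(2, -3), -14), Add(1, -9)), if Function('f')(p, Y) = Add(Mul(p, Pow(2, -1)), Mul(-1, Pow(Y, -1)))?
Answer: Rational(448, 3) ≈ 149.33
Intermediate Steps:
Function('f')(p, Y) = Add(Mul(Rational(1, 2), p), Mul(-1, Pow(Y, -1))) (Function('f')(p, Y) = Add(Mul(p, Rational(1, 2)), Mul(-1, Pow(Y, -1))) = Add(Mul(Rational(1, 2), p), Mul(-1, Pow(Y, -1))))
Mul(Mul(Function('f')(2, -3), -14), Add(1, -9)) = Mul(Mul(Add(Mul(Rational(1, 2), 2), Mul(-1, Pow(-3, -1))), -14), Add(1, -9)) = Mul(Mul(Add(1, Mul(-1, Rational(-1, 3))), -14), -8) = Mul(Mul(Add(1, Rational(1, 3)), -14), -8) = Mul(Mul(Rational(4, 3), -14), -8) = Mul(Rational(-56, 3), -8) = Rational(448, 3)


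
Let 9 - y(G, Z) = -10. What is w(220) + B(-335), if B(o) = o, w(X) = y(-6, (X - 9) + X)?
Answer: -316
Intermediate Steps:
y(G, Z) = 19 (y(G, Z) = 9 - 1*(-10) = 9 + 10 = 19)
w(X) = 19
w(220) + B(-335) = 19 - 335 = -316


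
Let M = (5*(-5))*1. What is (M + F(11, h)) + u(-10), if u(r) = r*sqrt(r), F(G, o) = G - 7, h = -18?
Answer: -21 - 10*I*sqrt(10) ≈ -21.0 - 31.623*I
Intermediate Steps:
F(G, o) = -7 + G
M = -25 (M = -25*1 = -25)
u(r) = r**(3/2)
(M + F(11, h)) + u(-10) = (-25 + (-7 + 11)) + (-10)**(3/2) = (-25 + 4) - 10*I*sqrt(10) = -21 - 10*I*sqrt(10)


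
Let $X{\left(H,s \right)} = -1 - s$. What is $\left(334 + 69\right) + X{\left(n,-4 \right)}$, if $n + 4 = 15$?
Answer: $406$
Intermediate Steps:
$n = 11$ ($n = -4 + 15 = 11$)
$\left(334 + 69\right) + X{\left(n,-4 \right)} = \left(334 + 69\right) - -3 = 403 + \left(-1 + 4\right) = 403 + 3 = 406$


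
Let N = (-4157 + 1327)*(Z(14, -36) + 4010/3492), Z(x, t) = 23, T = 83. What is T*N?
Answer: -4951833535/873 ≈ -5.6722e+6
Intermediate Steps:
N = -59660645/873 (N = (-4157 + 1327)*(23 + 4010/3492) = -2830*(23 + 4010*(1/3492)) = -2830*(23 + 2005/1746) = -2830*42163/1746 = -59660645/873 ≈ -68340.)
T*N = 83*(-59660645/873) = -4951833535/873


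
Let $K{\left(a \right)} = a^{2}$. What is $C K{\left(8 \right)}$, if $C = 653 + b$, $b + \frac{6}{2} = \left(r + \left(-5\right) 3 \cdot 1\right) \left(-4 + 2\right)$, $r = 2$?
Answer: $43264$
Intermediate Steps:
$b = 23$ ($b = -3 + \left(2 + \left(-5\right) 3 \cdot 1\right) \left(-4 + 2\right) = -3 + \left(2 - 15\right) \left(-2\right) = -3 - -26 = -3 + 26 = 23$)
$C = 676$ ($C = 653 + 23 = 676$)
$C K{\left(8 \right)} = 676 \cdot 8^{2} = 676 \cdot 64 = 43264$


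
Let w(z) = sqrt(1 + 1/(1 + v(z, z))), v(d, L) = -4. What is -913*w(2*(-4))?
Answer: -913*sqrt(6)/3 ≈ -745.46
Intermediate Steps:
w(z) = sqrt(6)/3 (w(z) = sqrt(1 + 1/(1 - 4)) = sqrt(1 + 1/(-3)) = sqrt(1 - 1/3) = sqrt(2/3) = sqrt(6)/3)
-913*w(2*(-4)) = -913*sqrt(6)/3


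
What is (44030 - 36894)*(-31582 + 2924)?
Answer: -204503488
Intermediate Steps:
(44030 - 36894)*(-31582 + 2924) = 7136*(-28658) = -204503488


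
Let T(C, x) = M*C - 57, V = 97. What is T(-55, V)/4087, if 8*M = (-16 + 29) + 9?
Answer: -833/16348 ≈ -0.050954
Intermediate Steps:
M = 11/4 (M = ((-16 + 29) + 9)/8 = (13 + 9)/8 = (⅛)*22 = 11/4 ≈ 2.7500)
T(C, x) = -57 + 11*C/4 (T(C, x) = 11*C/4 - 57 = -57 + 11*C/4)
T(-55, V)/4087 = (-57 + (11/4)*(-55))/4087 = (-57 - 605/4)*(1/4087) = -833/4*1/4087 = -833/16348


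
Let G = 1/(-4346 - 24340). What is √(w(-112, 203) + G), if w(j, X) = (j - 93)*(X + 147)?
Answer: I*√59042113291686/28686 ≈ 267.86*I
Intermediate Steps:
w(j, X) = (-93 + j)*(147 + X)
G = -1/28686 (G = 1/(-28686) = -1/28686 ≈ -3.4860e-5)
√(w(-112, 203) + G) = √((-13671 - 93*203 + 147*(-112) + 203*(-112)) - 1/28686) = √((-13671 - 18879 - 16464 - 22736) - 1/28686) = √(-71750 - 1/28686) = √(-2058220501/28686) = I*√59042113291686/28686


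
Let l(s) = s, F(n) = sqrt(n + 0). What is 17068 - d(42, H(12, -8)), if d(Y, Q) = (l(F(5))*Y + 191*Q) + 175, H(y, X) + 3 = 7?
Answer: 16129 - 42*sqrt(5) ≈ 16035.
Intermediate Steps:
F(n) = sqrt(n)
H(y, X) = 4 (H(y, X) = -3 + 7 = 4)
d(Y, Q) = 175 + 191*Q + Y*sqrt(5) (d(Y, Q) = (sqrt(5)*Y + 191*Q) + 175 = (Y*sqrt(5) + 191*Q) + 175 = (191*Q + Y*sqrt(5)) + 175 = 175 + 191*Q + Y*sqrt(5))
17068 - d(42, H(12, -8)) = 17068 - (175 + 191*4 + 42*sqrt(5)) = 17068 - (175 + 764 + 42*sqrt(5)) = 17068 - (939 + 42*sqrt(5)) = 17068 + (-939 - 42*sqrt(5)) = 16129 - 42*sqrt(5)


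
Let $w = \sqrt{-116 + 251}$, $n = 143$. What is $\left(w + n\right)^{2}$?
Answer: $20584 + 858 \sqrt{15} \approx 23907.0$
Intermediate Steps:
$w = 3 \sqrt{15}$ ($w = \sqrt{135} = 3 \sqrt{15} \approx 11.619$)
$\left(w + n\right)^{2} = \left(3 \sqrt{15} + 143\right)^{2} = \left(143 + 3 \sqrt{15}\right)^{2}$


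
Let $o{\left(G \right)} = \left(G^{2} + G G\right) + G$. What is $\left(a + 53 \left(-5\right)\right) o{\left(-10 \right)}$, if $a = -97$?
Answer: $-68780$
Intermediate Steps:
$o{\left(G \right)} = G + 2 G^{2}$ ($o{\left(G \right)} = \left(G^{2} + G^{2}\right) + G = 2 G^{2} + G = G + 2 G^{2}$)
$\left(a + 53 \left(-5\right)\right) o{\left(-10 \right)} = \left(-97 + 53 \left(-5\right)\right) \left(- 10 \left(1 + 2 \left(-10\right)\right)\right) = \left(-97 - 265\right) \left(- 10 \left(1 - 20\right)\right) = - 362 \left(\left(-10\right) \left(-19\right)\right) = \left(-362\right) 190 = -68780$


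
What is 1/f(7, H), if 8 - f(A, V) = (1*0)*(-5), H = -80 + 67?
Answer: ⅛ ≈ 0.12500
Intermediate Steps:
H = -13
f(A, V) = 8 (f(A, V) = 8 - 1*0*(-5) = 8 - 0*(-5) = 8 - 1*0 = 8 + 0 = 8)
1/f(7, H) = 1/8 = ⅛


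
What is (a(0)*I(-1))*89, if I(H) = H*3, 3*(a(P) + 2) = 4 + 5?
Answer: -267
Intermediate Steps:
a(P) = 1 (a(P) = -2 + (4 + 5)/3 = -2 + (⅓)*9 = -2 + 3 = 1)
I(H) = 3*H
(a(0)*I(-1))*89 = (1*(3*(-1)))*89 = (1*(-3))*89 = -3*89 = -267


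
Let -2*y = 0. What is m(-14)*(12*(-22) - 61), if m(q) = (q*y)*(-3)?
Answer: 0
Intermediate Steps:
y = 0 (y = -½*0 = 0)
m(q) = 0 (m(q) = (q*0)*(-3) = 0*(-3) = 0)
m(-14)*(12*(-22) - 61) = 0*(12*(-22) - 61) = 0*(-264 - 61) = 0*(-325) = 0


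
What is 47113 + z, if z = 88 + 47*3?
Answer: 47342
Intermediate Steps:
z = 229 (z = 88 + 141 = 229)
47113 + z = 47113 + 229 = 47342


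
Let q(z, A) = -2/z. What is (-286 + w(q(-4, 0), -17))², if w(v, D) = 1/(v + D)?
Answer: 89113600/1089 ≈ 81831.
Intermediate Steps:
w(v, D) = 1/(D + v)
(-286 + w(q(-4, 0), -17))² = (-286 + 1/(-17 - 2/(-4)))² = (-286 + 1/(-17 - 2*(-¼)))² = (-286 + 1/(-17 + ½))² = (-286 + 1/(-33/2))² = (-286 - 2/33)² = (-9440/33)² = 89113600/1089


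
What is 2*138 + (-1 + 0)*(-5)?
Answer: 281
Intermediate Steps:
2*138 + (-1 + 0)*(-5) = 276 - 1*(-5) = 276 + 5 = 281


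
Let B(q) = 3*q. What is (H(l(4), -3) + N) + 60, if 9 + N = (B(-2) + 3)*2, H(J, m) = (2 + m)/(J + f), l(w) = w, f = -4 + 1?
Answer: 44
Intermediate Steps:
f = -3
H(J, m) = (2 + m)/(-3 + J) (H(J, m) = (2 + m)/(J - 3) = (2 + m)/(-3 + J))
N = -15 (N = -9 + (3*(-2) + 3)*2 = -9 + (-6 + 3)*2 = -9 - 3*2 = -9 - 6 = -15)
(H(l(4), -3) + N) + 60 = ((2 - 3)/(-3 + 4) - 15) + 60 = (-1/1 - 15) + 60 = (1*(-1) - 15) + 60 = (-1 - 15) + 60 = -16 + 60 = 44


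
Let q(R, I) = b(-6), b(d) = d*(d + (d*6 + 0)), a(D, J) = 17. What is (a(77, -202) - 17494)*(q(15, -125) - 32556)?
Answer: 564577008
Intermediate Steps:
b(d) = 7*d**2 (b(d) = d*(d + (6*d + 0)) = d*(d + 6*d) = d*(7*d) = 7*d**2)
q(R, I) = 252 (q(R, I) = 7*(-6)**2 = 7*36 = 252)
(a(77, -202) - 17494)*(q(15, -125) - 32556) = (17 - 17494)*(252 - 32556) = -17477*(-32304) = 564577008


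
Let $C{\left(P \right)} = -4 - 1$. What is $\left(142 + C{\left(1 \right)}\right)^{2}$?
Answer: $18769$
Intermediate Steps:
$C{\left(P \right)} = -5$ ($C{\left(P \right)} = -4 - 1 = -5$)
$\left(142 + C{\left(1 \right)}\right)^{2} = \left(142 - 5\right)^{2} = 137^{2} = 18769$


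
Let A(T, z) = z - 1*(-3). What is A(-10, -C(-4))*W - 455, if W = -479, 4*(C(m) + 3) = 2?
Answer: -6179/2 ≈ -3089.5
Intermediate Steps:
C(m) = -5/2 (C(m) = -3 + (¼)*2 = -3 + ½ = -5/2)
A(T, z) = 3 + z (A(T, z) = z + 3 = 3 + z)
A(-10, -C(-4))*W - 455 = (3 - 1*(-5/2))*(-479) - 455 = (3 + 5/2)*(-479) - 455 = (11/2)*(-479) - 455 = -5269/2 - 455 = -6179/2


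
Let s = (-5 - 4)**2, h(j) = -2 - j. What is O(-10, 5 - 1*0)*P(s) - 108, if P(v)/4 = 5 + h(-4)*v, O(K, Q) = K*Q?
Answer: -33508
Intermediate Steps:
s = 81 (s = (-9)**2 = 81)
P(v) = 20 + 8*v (P(v) = 4*(5 + (-2 - 1*(-4))*v) = 4*(5 + (-2 + 4)*v) = 4*(5 + 2*v) = 20 + 8*v)
O(-10, 5 - 1*0)*P(s) - 108 = (-10*(5 - 1*0))*(20 + 8*81) - 108 = (-10*(5 + 0))*(20 + 648) - 108 = -10*5*668 - 108 = -50*668 - 108 = -33400 - 108 = -33508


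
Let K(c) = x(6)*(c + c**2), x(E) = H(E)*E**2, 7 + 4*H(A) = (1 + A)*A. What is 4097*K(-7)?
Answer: 54203310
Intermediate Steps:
H(A) = -7/4 + A*(1 + A)/4 (H(A) = -7/4 + ((1 + A)*A)/4 = -7/4 + (A*(1 + A))/4 = -7/4 + A*(1 + A)/4)
x(E) = E**2*(-7/4 + E/4 + E**2/4) (x(E) = (-7/4 + E/4 + E**2/4)*E**2 = E**2*(-7/4 + E/4 + E**2/4))
K(c) = 315*c + 315*c**2 (K(c) = ((1/4)*6**2*(-7 + 6 + 6**2))*(c + c**2) = ((1/4)*36*(-7 + 6 + 36))*(c + c**2) = ((1/4)*36*35)*(c + c**2) = 315*(c + c**2) = 315*c + 315*c**2)
4097*K(-7) = 4097*(315*(-7)*(1 - 7)) = 4097*(315*(-7)*(-6)) = 4097*13230 = 54203310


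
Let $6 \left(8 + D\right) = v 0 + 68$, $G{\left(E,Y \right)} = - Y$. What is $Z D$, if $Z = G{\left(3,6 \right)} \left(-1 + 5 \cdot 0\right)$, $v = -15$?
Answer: $20$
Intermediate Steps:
$Z = 6$ ($Z = \left(-1\right) 6 \left(-1 + 5 \cdot 0\right) = - 6 \left(-1 + 0\right) = \left(-6\right) \left(-1\right) = 6$)
$D = \frac{10}{3}$ ($D = -8 + \frac{\left(-15\right) 0 + 68}{6} = -8 + \frac{0 + 68}{6} = -8 + \frac{1}{6} \cdot 68 = -8 + \frac{34}{3} = \frac{10}{3} \approx 3.3333$)
$Z D = 6 \cdot \frac{10}{3} = 20$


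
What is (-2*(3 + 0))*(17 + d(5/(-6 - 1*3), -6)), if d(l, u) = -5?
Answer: -72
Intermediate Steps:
(-2*(3 + 0))*(17 + d(5/(-6 - 1*3), -6)) = (-2*(3 + 0))*(17 - 5) = -2*3*12 = -6*12 = -72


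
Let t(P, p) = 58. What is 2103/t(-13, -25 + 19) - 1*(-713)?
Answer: 43457/58 ≈ 749.26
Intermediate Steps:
2103/t(-13, -25 + 19) - 1*(-713) = 2103/58 - 1*(-713) = 2103*(1/58) + 713 = 2103/58 + 713 = 43457/58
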